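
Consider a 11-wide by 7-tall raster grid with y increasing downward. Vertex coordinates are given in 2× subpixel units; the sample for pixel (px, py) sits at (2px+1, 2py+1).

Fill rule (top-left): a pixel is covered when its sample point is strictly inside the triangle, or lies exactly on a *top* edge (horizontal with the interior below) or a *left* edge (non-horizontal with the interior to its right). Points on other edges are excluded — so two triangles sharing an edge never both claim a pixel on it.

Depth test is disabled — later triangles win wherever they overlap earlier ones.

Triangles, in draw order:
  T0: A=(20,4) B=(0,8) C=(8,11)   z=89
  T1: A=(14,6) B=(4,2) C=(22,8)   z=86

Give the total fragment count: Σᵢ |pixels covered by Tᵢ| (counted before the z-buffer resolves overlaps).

T0:
  2·area = 92  (B↔C swapped to make it positive)
  edge (20, 4)→(8, 11): d=(-12,7) right/bottom  bias=-1
  edge (8, 11)→(0, 8): d=(-8,-3) top-left  bias=+0
  edge (0, 8)→(20, 4): d=(20,-4) top-left  bias=+0
    (7,2)@(15, 5): e=[23,69,0] → X  [on edge]
    (8,2)@(17, 5): e=[9,75,8] → X
    (9,2)@(19, 5): e=[-5,81,16] → .
    (2,3)@(5, 7): e=[69,23,0] → X  [on edge]
    (3,3)@(7, 7): e=[55,29,8] → X
    (4,3)@(9, 7): e=[41,35,16] → X
    (5,3)@(11, 7): e=[27,41,24] → X
    (6,3)@(13, 7): e=[13,47,32] → X
    (7,3)@(15, 7): e=[-1,53,40] → .
    (8,3)@(17, 7): e=[-15,59,48] → .
    (1,4)@(3, 9): e=[59,1,32] → X
    (6,4)@(13, 9): e=[-11,31,72] → .
  covered (12 px):
    . . . . . . . . . . .
    . . . . . . . . . . .
    . . . . . . . X X . .
    . . X X X X X . . . .
    . X X X X X . . . . .
    . . . . . . . . . . .
    . . . . . . . . . . .
T1:
  2·area = 12
  edge (14, 6)→(4, 2): d=(-10,-4) top-left  bias=+0
  edge (4, 2)→(22, 8): d=(18,6) right/bottom  bias=-1
  edge (22, 8)→(14, 6): d=(-8,-2) top-left  bias=+0
    (0,0)@(1, 1): e=[-2,0,14] → .  [on edge]
    (3,1)@(7, 3): e=[2,0,10] → .  [on edge]
    (6,2)@(13, 5): e=[6,0,6] → .  [on edge]
    (9,3)@(19, 7): e=[10,0,2] → .  [on edge]
  covered (0 px):
    . . . . . . . . . . .
    . . . . . . . . . . .
    . . . . . . . . . . .
    . . . . . . . . . . .
    . . . . . . . . . . .
    . . . . . . . . . . .
    . . . . . . . . . . .

Result: 12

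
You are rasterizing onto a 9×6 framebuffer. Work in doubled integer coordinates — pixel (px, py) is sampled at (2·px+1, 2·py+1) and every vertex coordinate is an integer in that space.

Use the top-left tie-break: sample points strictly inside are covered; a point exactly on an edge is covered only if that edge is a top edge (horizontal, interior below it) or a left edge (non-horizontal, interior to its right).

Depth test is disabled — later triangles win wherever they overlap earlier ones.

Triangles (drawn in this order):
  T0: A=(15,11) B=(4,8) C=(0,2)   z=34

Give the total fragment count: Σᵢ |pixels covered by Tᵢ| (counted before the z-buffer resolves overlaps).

T0:
  2·area = 54
  edge (15, 11)→(4, 8): d=(-11,-3) top-left  bias=+0
  edge (4, 8)→(0, 2): d=(-4,-6) top-left  bias=+0
  edge (0, 2)→(15, 11): d=(15,9) right/bottom  bias=-1
    (0,1)@(1, 3): e=[46,2,6] → █
    (1,1)@(3, 3): e=[52,14,-12] → ·
    (0,2)@(1, 5): e=[24,-6,36] → ·
    (1,2)@(3, 5): e=[30,6,18] → █
    (2,2)@(5, 5): e=[36,18,0] → ·  [on edge]
    (1,3)@(3, 7): e=[8,-2,48] → ·
    (2,3)@(5, 7): e=[14,10,30] → █
    (3,3)@(7, 7): e=[20,22,12] → █
    (4,3)@(9, 7): e=[26,34,-6] → ·
    (2,4)@(5, 9): e=[-8,2,60] → ·
    (3,4)@(7, 9): e=[-2,14,42] → ·
    (4,4)@(9, 9): e=[4,26,24] → █
    (7,5)@(15, 11): e=[0,54,0] → ·  [on edge]
  covered (6 px):
    · · · · · · · · ·
    █ · · · · · · · ·
    · █ · · · · · · ·
    · · █ █ · · · · ·
    · · · · █ █ · · ·
    · · · · · · · · ·

Final: 6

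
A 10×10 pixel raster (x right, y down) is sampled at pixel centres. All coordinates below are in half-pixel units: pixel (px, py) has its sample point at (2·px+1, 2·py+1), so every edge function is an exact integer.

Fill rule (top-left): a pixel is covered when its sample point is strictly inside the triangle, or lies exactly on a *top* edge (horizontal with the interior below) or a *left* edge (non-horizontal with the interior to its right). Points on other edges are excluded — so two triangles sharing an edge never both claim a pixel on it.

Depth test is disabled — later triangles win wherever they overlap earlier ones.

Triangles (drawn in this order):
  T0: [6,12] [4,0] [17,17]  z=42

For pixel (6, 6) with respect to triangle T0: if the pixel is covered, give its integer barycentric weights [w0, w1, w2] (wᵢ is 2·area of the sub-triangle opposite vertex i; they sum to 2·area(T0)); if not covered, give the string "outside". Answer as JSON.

T0:
  2·area = 122
  edge (6, 12)→(4, 0): d=(-2,-12) top-left  bias=+0
  edge (4, 0)→(17, 17): d=(13,17) right/bottom  bias=-1
  edge (17, 17)→(6, 12): d=(-11,-5) top-left  bias=+0
    (2,1)@(5, 3): e=[6,22,94] → █
    (3,1)@(7, 3): e=[30,-12,104] → ·
    (2,2)@(5, 5): e=[2,48,72] → █
    (3,2)@(7, 5): e=[26,14,82] → █
    (4,2)@(9, 5): e=[50,-20,92] → ·
    (2,3)@(5, 7): e=[-2,74,50] → ·
    (3,3)@(7, 7): e=[22,40,60] → █
    (4,3)@(9, 7): e=[46,6,70] → █
    (5,3)@(11, 7): e=[70,-28,80] → ·
    (3,4)@(7, 9): e=[18,66,38] → █
    (5,4)@(11, 9): e=[66,-2,58] → ·
    (3,5)@(7, 11): e=[14,92,16] → █
    (8,8)@(17, 17): e=[122,0,0] → ·  [on edge]
  covered (15 px):
    · · · · · · · · · ·
    · · █ · · · · · · ·
    · · █ █ · · · · · ·
    · · · █ █ · · · · ·
    · · · █ █ · · · · ·
    · · · █ █ █ · · · ·
    · · · · █ █ █ · · ·
    · · · · · · █ █ · ·
    · · · · · · · · · ·
    · · · · · · · · · ·

Result: [16,24,82]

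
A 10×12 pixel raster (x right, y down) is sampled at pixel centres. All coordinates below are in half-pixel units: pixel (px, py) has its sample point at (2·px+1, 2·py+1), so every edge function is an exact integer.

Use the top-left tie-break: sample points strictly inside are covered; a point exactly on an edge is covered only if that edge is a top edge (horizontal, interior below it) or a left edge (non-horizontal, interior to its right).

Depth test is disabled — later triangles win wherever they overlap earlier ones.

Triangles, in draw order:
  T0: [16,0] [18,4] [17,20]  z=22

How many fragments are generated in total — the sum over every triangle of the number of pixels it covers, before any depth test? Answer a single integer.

T0:
  2·area = 36
  edge (16, 0)→(18, 4): d=(2,4) right/bottom  bias=-1
  edge (18, 4)→(17, 20): d=(-1,16) right/bottom  bias=-1
  edge (17, 20)→(16, 0): d=(-1,-20) top-left  bias=+0
    (8,1)@(17, 3): e=[2,17,17] → █
    (9,1)@(19, 3): e=[-6,-15,57] → ·
    (8,2)@(17, 5): e=[6,15,15] → █
    (9,2)@(19, 5): e=[-2,-17,55] → ·
    (8,3)@(17, 7): e=[10,13,13] → █
    (9,3)@(19, 7): e=[2,-19,53] → ·
    (8,4)@(17, 9): e=[14,11,11] → █
    (9,4)@(19, 9): e=[6,-21,51] → ·
    (8,5)@(17, 11): e=[18,9,9] → █
    (9,5)@(19, 11): e=[10,-23,49] → ·
    (8,6)@(17, 13): e=[22,7,7] → █
    (9,6)@(19, 13): e=[14,-25,47] → ·
  covered (9 px):
    · · · · · · · · · ·
    · · · · · · · · █ ·
    · · · · · · · · █ ·
    · · · · · · · · █ ·
    · · · · · · · · █ ·
    · · · · · · · · █ ·
    · · · · · · · · █ ·
    · · · · · · · · █ ·
    · · · · · · · · █ ·
    · · · · · · · · █ ·
    · · · · · · · · · ·
    · · · · · · · · · ·

Answer: 9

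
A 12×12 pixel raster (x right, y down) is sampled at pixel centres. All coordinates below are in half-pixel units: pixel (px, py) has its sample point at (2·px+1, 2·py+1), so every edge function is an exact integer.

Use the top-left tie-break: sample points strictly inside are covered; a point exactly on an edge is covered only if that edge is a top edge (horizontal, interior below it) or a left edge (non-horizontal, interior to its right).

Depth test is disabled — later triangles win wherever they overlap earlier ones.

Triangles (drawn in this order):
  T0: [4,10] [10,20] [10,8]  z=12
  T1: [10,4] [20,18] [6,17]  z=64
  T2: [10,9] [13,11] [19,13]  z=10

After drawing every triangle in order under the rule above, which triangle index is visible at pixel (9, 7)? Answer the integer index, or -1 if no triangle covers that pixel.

T0:
  2·area = 72  (B↔C swapped to make it positive)
  edge (4, 10)→(10, 8): d=(6,-2) top-left  bias=+0
  edge (10, 8)→(10, 20): d=(0,12) right/bottom  bias=-1
  edge (10, 20)→(4, 10): d=(-6,-10) top-left  bias=+0
    (0,2)@(1, 5): e=[-36,108,0] → ·  [on edge]
    (9,2)@(19, 5): e=[0,-108,180] → ·  [on edge]
    (6,3)@(13, 7): e=[0,-36,108] → ·  [on edge]
    (3,4)@(7, 9): e=[0,36,36] → █  [on edge]
    (4,4)@(9, 9): e=[4,12,56] → █
    (5,4)@(11, 9): e=[8,-12,76] → ·
    (0,5)@(1, 11): e=[0,108,-36] → ·  [on edge]
    (2,5)@(5, 11): e=[8,60,4] → █
    (5,5)@(11, 11): e=[20,-12,64] → ·
    (2,6)@(5, 13): e=[20,60,-8] → ·
    (3,6)@(7, 13): e=[24,36,12] → █
    (5,6)@(11, 13): e=[32,-12,52] → ·
    (3,7)@(7, 15): e=[36,36,0] → █  [on edge]
  covered (10 px):
    · · · · · · · · · · · ·
    · · · · · · · · · · · ·
    · · · · · · · · · · · ·
    · · · · · · · · · · · ·
    · · · █ █ · · · · · · ·
    · · █ █ █ · · · · · · ·
    · · · █ █ · · · · · · ·
    · · · █ █ · · · · · · ·
    · · · · █ · · · · · · ·
    · · · · · · · · · · · ·
    · · · · · · · · · · · ·
    · · · · · · · · · · · ·
T1:
  2·area = 186
  edge (10, 4)→(20, 18): d=(10,14) right/bottom  bias=-1
  edge (20, 18)→(6, 17): d=(-14,-1) top-left  bias=+0
  edge (6, 17)→(10, 4): d=(4,-13) top-left  bias=+0
    (5,3)@(11, 7): e=[16,145,25] → █
    (6,3)@(13, 7): e=[-12,147,51] → ·
    (4,4)@(9, 9): e=[64,115,7] → █
    (6,4)@(13, 9): e=[8,119,59] → █
    (7,4)@(15, 9): e=[-20,121,85] → ·
    (4,5)@(9, 11): e=[84,87,15] → █
    (7,5)@(15, 11): e=[0,93,93] → ·  [on edge]
    (4,6)@(9, 13): e=[104,59,23] → █
    (7,6)@(15, 13): e=[20,65,101] → █
    (8,6)@(17, 13): e=[-8,67,127] → ·
    (3,7)@(7, 15): e=[152,29,5] → █
    (8,7)@(17, 15): e=[12,39,135] → █
  covered (24 px):
    · · · · · · · · · · · ·
    · · · · · · · · · · · ·
    · · · · · · · · · · · ·
    · · · · · █ · · · · · ·
    · · · · █ █ █ · · · · ·
    · · · · █ █ █ · · · · ·
    · · · · █ █ █ █ · · · ·
    · · · █ █ █ █ █ █ · · ·
    · · · █ █ █ █ █ █ █ · ·
    · · · · · · · · · · · ·
    · · · · · · · · · · · ·
    · · · · · · · · · · · ·
T2:
  2·area = 6  (B↔C swapped to make it positive)
  edge (10, 9)→(19, 13): d=(9,4) right/bottom  bias=-1
  edge (19, 13)→(13, 11): d=(-6,-2) top-left  bias=+0
  edge (13, 11)→(10, 9): d=(-3,-2) top-left  bias=+0
    (0,1)@(1, 3): e=[-18,24,0] → ·  [on edge]
    (0,2)@(1, 5): e=[0,12,-6] → ·  [on edge]
    (0,3)@(1, 7): e=[18,0,-12] → ·  [on edge]
    (3,3)@(7, 7): e=[-6,12,0] → ·  [on edge]
    (3,4)@(7, 9): e=[12,0,-6] → ·  [on edge]
    (6,5)@(13, 11): e=[6,0,0] → █  [on edge]
    (7,5)@(15, 11): e=[-2,4,4] → ·
    (6,6)@(13, 13): e=[24,-12,-6] → ·
    (9,6)@(19, 13): e=[0,0,6] → ·  [on edge]
    (9,7)@(19, 15): e=[18,-12,0] → ·  [on edge]
  covered (1 px):
    · · · · · · · · · · · ·
    · · · · · · · · · · · ·
    · · · · · · · · · · · ·
    · · · · · · · · · · · ·
    · · · · · · · · · · · ·
    · · · · · · █ · · · · ·
    · · · · · · · · · · · ·
    · · · · · · · · · · · ·
    · · · · · · · · · · · ·
    · · · · · · · · · · · ·
    · · · · · · · · · · · ·
    · · · · · · · · · · · ·

Z-buffer (winner per pixel, '.' = empty):
  . . . . . . . . . . . .
  . . . . . . . . . . . .
  . . . . . . . . . . . .
  . . . . . 1 . . . . . .
  . . . 0 1 1 1 . . . . .
  . . 0 0 1 1 2 . . . . .
  . . . 0 1 1 1 1 . . . .
  . . . 1 1 1 1 1 1 . . .
  . . . 1 1 1 1 1 1 1 . .
  . . . . . . . . . . . .
  . . . . . . . . . . . .
  . . . . . . . . . . . .

Final: -1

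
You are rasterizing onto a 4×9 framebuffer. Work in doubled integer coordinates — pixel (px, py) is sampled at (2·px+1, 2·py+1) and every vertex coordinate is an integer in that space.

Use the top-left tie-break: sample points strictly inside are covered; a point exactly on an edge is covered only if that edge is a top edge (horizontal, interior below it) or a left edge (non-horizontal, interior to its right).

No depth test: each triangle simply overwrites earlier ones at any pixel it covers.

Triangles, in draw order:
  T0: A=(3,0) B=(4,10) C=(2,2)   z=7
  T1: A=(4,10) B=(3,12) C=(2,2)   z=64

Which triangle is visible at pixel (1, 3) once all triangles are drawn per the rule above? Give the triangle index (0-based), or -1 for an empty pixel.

T0:
  2·area = 12
  edge (3, 0)→(4, 10): d=(1,10) right/bottom  bias=-1
  edge (4, 10)→(2, 2): d=(-2,-8) top-left  bias=+0
  edge (2, 2)→(3, 0): d=(1,-2) top-left  bias=+0
    (1,0)@(3, 1): e=[1,10,1] → X
    (2,0)@(5, 1): e=[-19,26,5] → .
    (1,1)@(3, 3): e=[3,6,3] → X
    (2,1)@(5, 3): e=[-17,22,7] → .
    (1,2)@(3, 5): e=[5,2,5] → X
    (2,2)@(5, 5): e=[-15,18,9] → .
    (1,3)@(3, 7): e=[7,-2,7] → .
  covered (3 px):
    . X . .
    . X . .
    . X . .
    . . . .
    . . . .
    . . . .
    . . . .
    . . . .
    . . . .
T1:
  2·area = 12
  edge (4, 10)→(3, 12): d=(-1,2) right/bottom  bias=-1
  edge (3, 12)→(2, 2): d=(-1,-10) top-left  bias=+0
  edge (2, 2)→(4, 10): d=(2,8) right/bottom  bias=-1
    (1,3)@(3, 7): e=[5,5,2] → X
    (2,3)@(5, 7): e=[1,25,-14] → .
    (1,4)@(3, 9): e=[3,3,6] → X
    (2,4)@(5, 9): e=[-1,23,-10] → .
    (1,5)@(3, 11): e=[1,1,10] → X
    (2,5)@(5, 11): e=[-3,21,-6] → .
    (1,6)@(3, 13): e=[-1,-1,14] → .
  covered (3 px):
    . . . .
    . . . .
    . . . .
    . X . .
    . X . .
    . X . .
    . . . .
    . . . .
    . . . .

Z-buffer (winner per pixel, '.' = empty):
  . 0 . .
  . 0 . .
  . 0 . .
  . 1 . .
  . 1 . .
  . 1 . .
  . . . .
  . . . .
  . . . .

Answer: 1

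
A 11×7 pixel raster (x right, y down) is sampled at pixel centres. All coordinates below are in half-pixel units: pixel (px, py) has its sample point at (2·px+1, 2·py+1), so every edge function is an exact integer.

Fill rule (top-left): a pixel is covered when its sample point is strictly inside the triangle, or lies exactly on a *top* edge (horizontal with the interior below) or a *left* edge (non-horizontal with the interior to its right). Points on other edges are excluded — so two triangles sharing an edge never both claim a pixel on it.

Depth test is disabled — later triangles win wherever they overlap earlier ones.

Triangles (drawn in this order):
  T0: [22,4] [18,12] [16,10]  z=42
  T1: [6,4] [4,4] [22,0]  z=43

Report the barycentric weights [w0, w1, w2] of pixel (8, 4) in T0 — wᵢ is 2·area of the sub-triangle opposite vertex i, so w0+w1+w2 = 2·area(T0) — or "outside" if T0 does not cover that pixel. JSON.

T0:
  2·area = 24
  edge (22, 4)→(18, 12): d=(-4,8) right/bottom  bias=-1
  edge (18, 12)→(16, 10): d=(-2,-2) top-left  bias=+0
  edge (16, 10)→(22, 4): d=(6,-6) top-left  bias=+0
    (3,0)@(7, 1): e=[132,0,-108] → ·  [on edge]
    (4,1)@(9, 3): e=[108,0,-84] → ·  [on edge]
    (5,2)@(11, 5): e=[84,0,-60] → ·  [on edge]
    (10,2)@(21, 5): e=[4,20,0] → #  [on edge]
    (6,3)@(13, 7): e=[60,0,-36] → ·  [on edge]
    (9,3)@(19, 7): e=[12,12,0] → #  [on edge]
    (10,3)@(21, 7): e=[-4,16,12] → ·
    (7,4)@(15, 9): e=[36,0,-12] → ·  [on edge]
    (8,4)@(17, 9): e=[20,4,0] → #  [on edge]
    (10,4)@(21, 9): e=[-12,12,24] → ·
    (7,5)@(15, 11): e=[28,-4,0] → ·  [on edge]
    (8,5)@(17, 11): e=[12,0,12] → #  [on edge]
    (6,6)@(13, 13): e=[36,-12,0] → ·  [on edge]
    (9,6)@(19, 13): e=[-12,0,36] → ·  [on edge]
  covered (5 px):
    · · · · · · · · · · ·
    · · · · · · · · · · ·
    · · · · · · · · · · #
    · · · · · · · · · # ·
    · · · · · · · · # # ·
    · · · · · · · · # · ·
    · · · · · · · · · · ·
T1:
  2·area = 8
  edge (6, 4)→(4, 4): d=(-2,0) right/bottom  bias=-1
  edge (4, 4)→(22, 0): d=(18,-4) top-left  bias=+0
  edge (22, 0)→(6, 4): d=(-16,4) right/bottom  bias=-1
    (4,1)@(9, 3): e=[2,2,4] → #
    (5,1)@(11, 3): e=[2,10,-4] → ·
    (4,2)@(9, 5): e=[-2,38,-28] → ·
  covered (1 px):
    · · · · · · · · · · ·
    · · · · # · · · · · ·
    · · · · · · · · · · ·
    · · · · · · · · · · ·
    · · · · · · · · · · ·
    · · · · · · · · · · ·
    · · · · · · · · · · ·

Result: [4,0,20]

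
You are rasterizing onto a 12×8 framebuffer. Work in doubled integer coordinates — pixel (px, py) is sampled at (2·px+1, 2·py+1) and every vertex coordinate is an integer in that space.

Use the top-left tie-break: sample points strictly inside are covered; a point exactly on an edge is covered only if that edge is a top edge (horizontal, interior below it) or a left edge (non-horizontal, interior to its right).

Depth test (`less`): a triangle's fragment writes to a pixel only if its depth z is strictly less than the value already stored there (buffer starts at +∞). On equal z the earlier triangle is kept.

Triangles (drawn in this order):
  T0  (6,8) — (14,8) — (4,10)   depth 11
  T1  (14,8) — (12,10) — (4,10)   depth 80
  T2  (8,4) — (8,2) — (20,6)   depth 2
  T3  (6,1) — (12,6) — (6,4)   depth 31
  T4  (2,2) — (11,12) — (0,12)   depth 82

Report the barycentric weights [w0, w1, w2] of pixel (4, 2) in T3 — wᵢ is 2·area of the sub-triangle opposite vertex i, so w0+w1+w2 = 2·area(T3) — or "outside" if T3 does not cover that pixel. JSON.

T0:
  2·area = 16
  edge (6, 8)→(14, 8): d=(8,0) top-left  bias=+0
  edge (14, 8)→(4, 10): d=(-10,2) right/bottom  bias=-1
  edge (4, 10)→(6, 8): d=(2,-2) top-left  bias=+0
    (6,0)@(13, 1): e=[-56,72,0] → ·  [on edge]
    (5,1)@(11, 3): e=[-40,56,0] → ·  [on edge]
    (4,2)@(9, 5): e=[-24,40,0] → ·  [on edge]
    (3,3)@(7, 7): e=[-8,24,0] → ·  [on edge]
    (9,3)@(19, 7): e=[-8,0,24] → ·  [on edge]
    (2,4)@(5, 9): e=[8,8,0] → █  [on edge]
    (3,4)@(7, 9): e=[8,4,4] → █
    (4,4)@(9, 9): e=[8,0,8] → ·  [on edge]
    (1,5)@(3, 11): e=[24,-8,0] → ·  [on edge]
    (2,5)@(5, 11): e=[24,-12,4] → ·
    (3,5)@(7, 11): e=[24,-16,8] → ·
    (0,6)@(1, 13): e=[40,-24,0] → ·  [on edge]
  covered (2 px):
    · · · · · · · · · · · ·
    · · · · · · · · · · · ·
    · · · · · · · · · · · ·
    · · · · · · · · · · · ·
    · · █ █ · · · · · · · ·
    · · · · · · · · · · · ·
    · · · · · · · · · · · ·
    · · · · · · · · · · · ·
T1:
  2·area = 16
  edge (14, 8)→(12, 10): d=(-2,2) right/bottom  bias=-1
  edge (12, 10)→(4, 10): d=(-8,0) right/bottom  bias=-1
  edge (4, 10)→(14, 8): d=(10,-2) top-left  bias=+0
    (10,0)@(21, 1): e=[0,72,-56] → ·  [on edge]
    (9,1)@(19, 3): e=[0,56,-40] → ·  [on edge]
    (8,2)@(17, 5): e=[0,40,-24] → ·  [on edge]
    (7,3)@(15, 7): e=[0,24,-8] → ·  [on edge]
    (9,3)@(19, 7): e=[-8,24,0] → ·  [on edge]
    (4,4)@(9, 9): e=[8,8,0] → █  [on edge]
    (5,4)@(11, 9): e=[4,8,4] → █
    (6,4)@(13, 9): e=[0,8,8] → ·  [on edge]
    (4,5)@(9, 11): e=[4,-8,20] → ·
    (5,5)@(11, 11): e=[0,-8,24] → ·  [on edge]
    (4,6)@(9, 13): e=[0,-24,40] → ·  [on edge]
    (3,7)@(7, 15): e=[0,-40,56] → ·  [on edge]
  covered (2 px):
    · · · · · · · · · · · ·
    · · · · · · · · · · · ·
    · · · · · · · · · · · ·
    · · · · · · · · · · · ·
    · · · · █ █ · · · · · ·
    · · · · · · · · · · · ·
    · · · · · · · · · · · ·
    · · · · · · · · · · · ·
T2:
  2·area = 24
  edge (8, 4)→(8, 2): d=(0,-2) top-left  bias=+0
  edge (8, 2)→(20, 6): d=(12,4) right/bottom  bias=-1
  edge (20, 6)→(8, 4): d=(-12,-2) top-left  bias=+0
    (2,0)@(5, 1): e=[-6,0,30] → ·  [on edge]
    (4,1)@(9, 3): e=[2,8,14] → █
    (5,1)@(11, 3): e=[6,0,18] → ·  [on edge]
    (4,2)@(9, 5): e=[2,32,-10] → ·
    (7,2)@(15, 5): e=[14,8,2] → █
    (8,2)@(17, 5): e=[18,0,6] → ·  [on edge]
    (7,3)@(15, 7): e=[14,32,-22] → ·
    (11,3)@(23, 7): e=[30,0,-6] → ·  [on edge]
  covered (2 px):
    · · · · · · · · · · · ·
    · · · · █ · · · · · · ·
    · · · · · · · █ · · · ·
    · · · · · · · · · · · ·
    · · · · · · · · · · · ·
    · · · · · · · · · · · ·
    · · · · · · · · · · · ·
    · · · · · · · · · · · ·
T3:
  2·area = 18
  edge (6, 1)→(12, 6): d=(6,5) right/bottom  bias=-1
  edge (12, 6)→(6, 4): d=(-6,-2) top-left  bias=+0
  edge (6, 4)→(6, 1): d=(0,-3) top-left  bias=+0
    (1,1)@(3, 3): e=[27,0,-9] → ·  [on edge]
    (3,1)@(7, 3): e=[7,8,3] → █
    (4,1)@(9, 3): e=[-3,12,9] → ·
    (3,2)@(7, 5): e=[19,-4,3] → ·
    (4,2)@(9, 5): e=[9,0,9] → █  [on edge]
    (5,2)@(11, 5): e=[-1,4,15] → ·
    (4,3)@(9, 7): e=[21,-12,9] → ·
    (7,3)@(15, 7): e=[-9,0,27] → ·  [on edge]
    (10,4)@(21, 9): e=[-27,0,45] → ·  [on edge]
  covered (2 px):
    · · · · · · · · · · · ·
    · · · █ · · · · · · · ·
    · · · · █ · · · · · · ·
    · · · · · · · · · · · ·
    · · · · · · · · · · · ·
    · · · · · · · · · · · ·
    · · · · · · · · · · · ·
    · · · · · · · · · · · ·
T4:
  2·area = 110
  edge (2, 2)→(11, 12): d=(9,10) right/bottom  bias=-1
  edge (11, 12)→(0, 12): d=(-11,0) right/bottom  bias=-1
  edge (0, 12)→(2, 2): d=(2,-10) top-left  bias=+0
    (1,2)@(3, 5): e=[17,77,16] → █
    (2,2)@(5, 5): e=[-3,77,36] → ·
    (0,3)@(1, 7): e=[55,55,0] → █  [on edge]
    (2,3)@(5, 7): e=[15,55,40] → █
    (3,3)@(7, 7): e=[-5,55,60] → ·
    (0,4)@(1, 9): e=[73,33,4] → █
    (3,4)@(7, 9): e=[13,33,64] → █
    (4,4)@(9, 9): e=[-7,33,84] → ·
    (0,5)@(1, 11): e=[91,11,8] → █
    (4,5)@(9, 11): e=[11,11,88] → █
    (5,5)@(11, 11): e=[-9,11,108] → ·
    (0,6)@(1, 13): e=[109,-11,12] → ·
  covered (13 px):
    · · · · · · · · · · · ·
    · · · · · · · · · · · ·
    · █ · · · · · · · · · ·
    █ █ █ · · · · · · · · ·
    █ █ █ █ · · · · · · · ·
    █ █ █ █ █ · · · · · · ·
    · · · · · · · · · · · ·
    · · · · · · · · · · · ·

Answer: [0,9,9]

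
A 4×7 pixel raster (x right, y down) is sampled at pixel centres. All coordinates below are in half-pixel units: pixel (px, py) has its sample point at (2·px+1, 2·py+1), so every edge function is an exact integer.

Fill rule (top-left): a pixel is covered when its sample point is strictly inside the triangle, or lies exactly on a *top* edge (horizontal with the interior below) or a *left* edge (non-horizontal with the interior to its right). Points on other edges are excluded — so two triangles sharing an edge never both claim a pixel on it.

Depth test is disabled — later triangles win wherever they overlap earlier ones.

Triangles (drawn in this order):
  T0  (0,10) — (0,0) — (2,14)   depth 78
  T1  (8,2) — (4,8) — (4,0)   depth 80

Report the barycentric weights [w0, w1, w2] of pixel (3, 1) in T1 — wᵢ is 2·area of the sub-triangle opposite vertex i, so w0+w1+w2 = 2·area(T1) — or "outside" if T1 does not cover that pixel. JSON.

T0:
  2·area = 20
  edge (0, 10)→(0, 0): d=(0,-10) top-left  bias=+0
  edge (0, 0)→(2, 14): d=(2,14) right/bottom  bias=-1
  edge (2, 14)→(0, 10): d=(-2,-4) top-left  bias=+0
    (0,3)@(1, 7): e=[10,0,10] → .  [on edge]
    (0,4)@(1, 9): e=[10,4,6] → X
    (1,4)@(3, 9): e=[30,-24,14] → .
    (0,5)@(1, 11): e=[10,8,2] → X
    (1,5)@(3, 11): e=[30,-20,10] → .
    (0,6)@(1, 13): e=[10,12,-2] → .
  covered (2 px):
    . . . .
    . . . .
    . . . .
    . . . .
    X . . .
    X . . .
    . . . .
T1:
  2·area = 32
  edge (8, 2)→(4, 8): d=(-4,6) right/bottom  bias=-1
  edge (4, 8)→(4, 0): d=(0,-8) top-left  bias=+0
  edge (4, 0)→(8, 2): d=(4,2) right/bottom  bias=-1
    (2,0)@(5, 1): e=[22,8,2] → X
    (3,0)@(7, 1): e=[10,24,-2] → .
    (2,1)@(5, 3): e=[14,8,10] → X
    (3,1)@(7, 3): e=[2,24,6] → X
    (2,2)@(5, 5): e=[6,8,18] → X
    (3,2)@(7, 5): e=[-6,24,14] → .
    (2,3)@(5, 7): e=[-2,8,26] → .
  covered (4 px):
    . . X .
    . . X X
    . . X .
    . . . .
    . . . .
    . . . .
    . . . .

Final: [24,6,2]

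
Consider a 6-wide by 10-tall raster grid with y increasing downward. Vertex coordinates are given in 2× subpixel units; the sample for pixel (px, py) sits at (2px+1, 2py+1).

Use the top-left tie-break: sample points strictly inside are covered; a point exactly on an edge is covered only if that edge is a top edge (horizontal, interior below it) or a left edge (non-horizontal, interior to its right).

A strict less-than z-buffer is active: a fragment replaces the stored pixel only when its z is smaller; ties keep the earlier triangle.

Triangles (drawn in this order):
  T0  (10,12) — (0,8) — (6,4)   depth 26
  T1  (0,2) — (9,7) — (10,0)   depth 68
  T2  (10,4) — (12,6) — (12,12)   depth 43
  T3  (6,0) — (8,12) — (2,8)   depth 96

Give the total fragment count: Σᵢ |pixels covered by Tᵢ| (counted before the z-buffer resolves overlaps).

T0:
  2·area = 64
  edge (10, 12)→(0, 8): d=(-10,-4) top-left  bias=+0
  edge (0, 8)→(6, 4): d=(6,-4) top-left  bias=+0
  edge (6, 4)→(10, 12): d=(4,8) right/bottom  bias=-1
    (2,2)@(5, 5): e=[50,2,12] → █
    (3,2)@(7, 5): e=[58,10,-4] → ·
    (1,3)@(3, 7): e=[22,6,36] → █
    (3,3)@(7, 7): e=[38,22,4] → █
    (4,3)@(9, 7): e=[46,30,-12] → ·
    (1,4)@(3, 9): e=[2,18,44] → █
    (4,4)@(9, 9): e=[26,42,-4] → ·
    (1,5)@(3, 11): e=[-18,30,52] → ·
    (2,5)@(5, 11): e=[-10,38,36] → ·
    (3,5)@(7, 11): e=[-2,46,20] → ·
    (4,5)@(9, 11): e=[6,54,4] → █
    (5,5)@(11, 11): e=[14,62,-12] → ·
  covered (8 px):
    · · · · · ·
    · · · · · ·
    · · █ · · ·
    · █ █ █ · ·
    · █ █ █ · ·
    · · · · █ ·
    · · · · · ·
    · · · · · ·
    · · · · · ·
    · · · · · ·
T1:
  2·area = 68  (B↔C swapped to make it positive)
  edge (0, 2)→(10, 0): d=(10,-2) top-left  bias=+0
  edge (10, 0)→(9, 7): d=(-1,7) right/bottom  bias=-1
  edge (9, 7)→(0, 2): d=(-9,-5) top-left  bias=+0
    (2,0)@(5, 1): e=[0,34,34] → █  [on edge]
    (3,0)@(7, 1): e=[4,20,44] → █
    (4,0)@(9, 1): e=[8,6,54] → █
    (5,0)@(11, 1): e=[12,-8,64] → ·
    (1,1)@(3, 3): e=[16,46,6] → █
    (5,1)@(11, 3): e=[32,-10,46] → ·
    (1,2)@(3, 5): e=[36,44,-12] → ·
    (2,2)@(5, 5): e=[40,30,-2] → ·
    (3,2)@(7, 5): e=[44,16,8] → █
    (5,2)@(11, 5): e=[52,-12,28] → ·
    (3,3)@(7, 7): e=[64,14,-10] → ·
    (4,3)@(9, 7): e=[68,0,0] → ·  [on edge]
  covered (9 px):
    · · █ █ █ ·
    · █ █ █ █ ·
    · · · █ █ ·
    · · · · · ·
    · · · · · ·
    · · · · · ·
    · · · · · ·
    · · · · · ·
    · · · · · ·
    · · · · · ·
T2:
  2·area = 12
  edge (10, 4)→(12, 6): d=(2,2) right/bottom  bias=-1
  edge (12, 6)→(12, 12): d=(0,6) right/bottom  bias=-1
  edge (12, 12)→(10, 4): d=(-2,-8) top-left  bias=+0
    (3,0)@(7, 1): e=[0,30,-18] → ·  [on edge]
    (4,1)@(9, 3): e=[0,18,-6] → ·  [on edge]
    (5,2)@(11, 5): e=[0,6,6] → ·  [on edge]
    (5,3)@(11, 7): e=[4,6,2] → █
    (5,4)@(11, 9): e=[8,6,-2] → ·
  covered (1 px):
    · · · · · ·
    · · · · · ·
    · · · · · ·
    · · · · · █
    · · · · · ·
    · · · · · ·
    · · · · · ·
    · · · · · ·
    · · · · · ·
    · · · · · ·
T3:
  2·area = 64
  edge (6, 0)→(8, 12): d=(2,12) right/bottom  bias=-1
  edge (8, 12)→(2, 8): d=(-6,-4) top-left  bias=+0
  edge (2, 8)→(6, 0): d=(4,-8) top-left  bias=+0
    (2,1)@(5, 3): e=[18,42,4] → █
    (3,1)@(7, 3): e=[-6,50,20] → ·
    (2,2)@(5, 5): e=[22,30,12] → █
    (3,2)@(7, 5): e=[-2,38,28] → ·
    (1,3)@(3, 7): e=[50,10,4] → █
    (3,3)@(7, 7): e=[2,26,36] → █
    (4,3)@(9, 7): e=[-22,34,52] → ·
    (1,4)@(3, 9): e=[54,-2,12] → ·
    (2,4)@(5, 9): e=[30,6,28] → █
    (4,4)@(9, 9): e=[-18,22,60] → ·
    (2,5)@(5, 11): e=[34,-6,36] → ·
    (3,5)@(7, 11): e=[10,2,52] → █
  covered (8 px):
    · · · · · ·
    · · █ · · ·
    · · █ · · ·
    · █ █ █ · ·
    · · █ █ · ·
    · · · █ · ·
    · · · · · ·
    · · · · · ·
    · · · · · ·
    · · · · · ·

Final: 26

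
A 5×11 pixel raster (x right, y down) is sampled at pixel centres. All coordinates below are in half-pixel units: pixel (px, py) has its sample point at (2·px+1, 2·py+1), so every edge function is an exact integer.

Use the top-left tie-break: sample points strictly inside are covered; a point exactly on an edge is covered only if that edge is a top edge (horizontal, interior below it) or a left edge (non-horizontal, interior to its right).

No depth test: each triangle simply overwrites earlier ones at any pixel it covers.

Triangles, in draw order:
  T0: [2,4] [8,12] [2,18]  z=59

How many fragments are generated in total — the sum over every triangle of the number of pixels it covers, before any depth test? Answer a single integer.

T0:
  2·area = 84
  edge (2, 4)→(8, 12): d=(6,8) right/bottom  bias=-1
  edge (8, 12)→(2, 18): d=(-6,6) right/bottom  bias=-1
  edge (2, 18)→(2, 4): d=(0,-14) top-left  bias=+0
    (1,3)@(3, 7): e=[10,60,14] → █
    (2,3)@(5, 7): e=[-6,48,42] → ·
    (1,4)@(3, 9): e=[22,48,14] → █
    (2,4)@(5, 9): e=[6,36,42] → █
    (3,4)@(7, 9): e=[-10,24,70] → ·
    (1,5)@(3, 11): e=[34,36,14] → █
    (3,5)@(7, 11): e=[2,12,70] → █
    (4,5)@(9, 11): e=[-14,0,98] → ·  [on edge]
    (1,6)@(3, 13): e=[46,24,14] → █
    (3,6)@(7, 13): e=[14,0,70] → ·  [on edge]
    (1,7)@(3, 15): e=[58,12,14] → █
    (2,7)@(5, 15): e=[42,0,42] → ·  [on edge]
    (1,8)@(3, 17): e=[70,0,14] → ·  [on edge]
    (0,9)@(1, 19): e=[98,0,-14] → ·  [on edge]
  covered (9 px):
    · · · · ·
    · · · · ·
    · · · · ·
    · █ · · ·
    · █ █ · ·
    · █ █ █ ·
    · █ █ · ·
    · █ · · ·
    · · · · ·
    · · · · ·
    · · · · ·

Final: 9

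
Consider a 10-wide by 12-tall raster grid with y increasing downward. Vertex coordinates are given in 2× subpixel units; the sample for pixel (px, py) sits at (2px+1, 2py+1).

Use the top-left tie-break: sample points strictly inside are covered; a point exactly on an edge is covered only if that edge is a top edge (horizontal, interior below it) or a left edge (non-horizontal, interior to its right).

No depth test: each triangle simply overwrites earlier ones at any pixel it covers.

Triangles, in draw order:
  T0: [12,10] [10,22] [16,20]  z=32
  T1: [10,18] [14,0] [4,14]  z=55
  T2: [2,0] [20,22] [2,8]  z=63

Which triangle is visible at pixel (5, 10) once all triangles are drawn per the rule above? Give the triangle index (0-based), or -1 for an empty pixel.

T0:
  2·area = 68  (B↔C swapped to make it positive)
  edge (12, 10)→(16, 20): d=(4,10) right/bottom  bias=-1
  edge (16, 20)→(10, 22): d=(-6,2) right/bottom  bias=-1
  edge (10, 22)→(12, 10): d=(2,-12) top-left  bias=+0
    (6,6)@(13, 13): e=[2,48,18] → X
    (7,6)@(15, 13): e=[-18,44,42] → .
    (6,7)@(13, 15): e=[10,36,22] → X
    (7,7)@(15, 15): e=[-10,32,46] → .
    (5,8)@(11, 17): e=[38,28,2] → X
    (7,8)@(15, 17): e=[-2,20,50] → .
    (5,9)@(11, 19): e=[46,16,6] → X
    (7,9)@(15, 19): e=[6,8,54] → X
    (8,9)@(17, 19): e=[-14,4,78] → .
    (9,9)@(19, 19): e=[-34,0,102] → .  [on edge]
    (5,10)@(11, 21): e=[54,4,10] → X
    (6,10)@(13, 21): e=[34,0,34] → .  [on edge]
    (3,11)@(7, 23): e=[102,0,-34] → .  [on edge]
  covered (8 px):
    . . . . . . . . . .
    . . . . . . . . . .
    . . . . . . . . . .
    . . . . . . . . . .
    . . . . . . . . . .
    . . . . . . . . . .
    . . . . . . X . . .
    . . . . . . X . . .
    . . . . . X X . . .
    . . . . . X X X . .
    . . . . . X . . . .
    . . . . . . . . . .
T1:
  2·area = 124  (B↔C swapped to make it positive)
  edge (10, 18)→(4, 14): d=(-6,-4) top-left  bias=+0
  edge (4, 14)→(14, 0): d=(10,-14) top-left  bias=+0
  edge (14, 0)→(10, 18): d=(-4,18) right/bottom  bias=-1
    (6,1)@(13, 3): e=[102,16,6] → X
    (7,1)@(15, 3): e=[110,44,-30] → .
    (5,2)@(11, 5): e=[82,8,34] → X
    (6,2)@(13, 5): e=[90,36,-2] → .
    (4,3)@(9, 7): e=[62,0,62] → X  [on edge]
    (6,3)@(13, 7): e=[78,56,-10] → .
    (4,4)@(9, 9): e=[50,20,54] → X
    (6,4)@(13, 9): e=[66,76,-18] → .
    (3,5)@(7, 11): e=[30,12,82] → X
    (6,5)@(13, 11): e=[54,96,-26] → .
    (2,6)@(5, 13): e=[10,4,110] → X
    (6,6)@(13, 13): e=[42,116,-34] → .
  covered (16 px):
    . . . . . . . . . .
    . . . . . . X . . .
    . . . . . X . . . .
    . . . . X X . . . .
    . . . . X X . . . .
    . . . X X X . . . .
    . . X X X X . . . .
    . . . X X . . . . .
    . . . . X . . . . .
    . . . . . . . . . .
    . . . . . . . . . .
    . . . . . . . . . .
T2:
  2·area = 144
  edge (2, 0)→(20, 22): d=(18,22) right/bottom  bias=-1
  edge (20, 22)→(2, 8): d=(-18,-14) top-left  bias=+0
  edge (2, 8)→(2, 0): d=(0,-8) top-left  bias=+0
    (1,1)@(3, 3): e=[32,104,8] → X
    (2,1)@(5, 3): e=[-12,132,24] → .
    (1,2)@(3, 5): e=[68,68,8] → X
    (2,2)@(5, 5): e=[24,96,24] → X
    (3,2)@(7, 5): e=[-20,124,40] → .
    (1,3)@(3, 7): e=[104,32,8] → X
    (3,3)@(7, 7): e=[16,88,40] → X
    (4,3)@(9, 7): e=[-28,116,56] → .
    (1,4)@(3, 9): e=[140,-4,8] → .
    (2,4)@(5, 9): e=[96,24,24] → X
    (4,4)@(9, 9): e=[8,80,56] → X
    (5,4)@(11, 9): e=[-36,108,72] → .
    (5,5)@(11, 11): e=[0,72,72] → .  [on edge]
    (5,7)@(11, 15): e=[72,0,72] → X  [on edge]
  covered (18 px):
    . . . . . . . . . .
    . X . . . . . . . .
    . X X . . . . . . .
    . X X X . . . . . .
    . . X X X . . . . .
    . . . X X . . . . .
    . . . . X X . . . .
    . . . . . X X . . .
    . . . . . . . X . .
    . . . . . . . . X .
    . . . . . . . . . X
    . . . . . . . . . .

Z-buffer (winner per pixel, '.' = empty):
  . . . . . . . . . .
  . 2 . . . . 1 . . .
  . 2 2 . . 1 . . . .
  . 2 2 2 1 1 . . . .
  . . 2 2 2 1 . . . .
  . . . 2 2 1 . . . .
  . . 1 1 2 2 0 . . .
  . . . 1 1 2 2 . . .
  . . . . 1 0 0 2 . .
  . . . . . 0 0 0 2 .
  . . . . . 0 . . . 2
  . . . . . . . . . .

Result: 0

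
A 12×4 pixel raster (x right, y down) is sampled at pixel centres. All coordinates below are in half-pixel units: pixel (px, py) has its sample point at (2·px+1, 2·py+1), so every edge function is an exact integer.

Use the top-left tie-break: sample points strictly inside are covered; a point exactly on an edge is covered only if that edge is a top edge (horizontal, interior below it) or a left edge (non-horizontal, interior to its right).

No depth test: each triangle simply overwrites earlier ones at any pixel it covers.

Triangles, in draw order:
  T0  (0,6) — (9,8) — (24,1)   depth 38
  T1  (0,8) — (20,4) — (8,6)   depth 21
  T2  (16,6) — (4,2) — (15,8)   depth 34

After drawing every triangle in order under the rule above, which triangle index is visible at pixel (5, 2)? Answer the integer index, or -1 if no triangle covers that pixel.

T0:
  2·area = 93  (B↔C swapped to make it positive)
  edge (0, 6)→(24, 1): d=(24,-5) top-left  bias=+0
  edge (24, 1)→(9, 8): d=(-15,7) right/bottom  bias=-1
  edge (9, 8)→(0, 6): d=(-9,-2) top-left  bias=+0
    (7,1)@(15, 3): e=[3,33,57] → #
    (8,1)@(17, 3): e=[13,19,61] → #
    (9,1)@(19, 3): e=[23,5,65] → #
    (10,1)@(21, 3): e=[33,-9,69] → ·
    (2,2)@(5, 5): e=[1,73,19] → #
    (3,2)@(7, 5): e=[11,59,23] → #
    (4,2)@(9, 5): e=[21,45,27] → #
    (5,2)@(11, 5): e=[31,31,31] → #
    (6,2)@(13, 5): e=[41,17,35] → #
    (8,2)@(17, 5): e=[61,-11,43] → ·
    (9,2)@(19, 5): e=[71,-25,47] → ·
    (2,3)@(5, 7): e=[49,43,1] → #
  covered (13 px):
    · · · · · · · · · · · ·
    · · · · · · · # # # · ·
    · · # # # # # # · · · ·
    · · # # # # · · · · · ·
T1:
  2·area = 8  (B↔C swapped to make it positive)
  edge (0, 8)→(8, 6): d=(8,-2) top-left  bias=+0
  edge (8, 6)→(20, 4): d=(12,-2) top-left  bias=+0
  edge (20, 4)→(0, 8): d=(-20,4) right/bottom  bias=-1
    (7,2)@(15, 5): e=[6,2,0] → ·  [on edge]
    (2,3)@(5, 7): e=[2,6,0] → ·  [on edge]
  covered (0 px):
    · · · · · · · · · · · ·
    · · · · · · · · · · · ·
    · · · · · · · · · · · ·
    · · · · · · · · · · · ·
T2:
  2·area = 28  (B↔C swapped to make it positive)
  edge (16, 6)→(15, 8): d=(-1,2) right/bottom  bias=-1
  edge (15, 8)→(4, 2): d=(-11,-6) top-left  bias=+0
  edge (4, 2)→(16, 6): d=(12,4) right/bottom  bias=-1
    (0,0)@(1, 1): e=[35,-7,0] → ·  [on edge]
    (3,1)@(7, 3): e=[21,7,0] → ·  [on edge]
    (5,2)@(11, 5): e=[11,9,8] → #
    (6,2)@(13, 5): e=[7,21,0] → ·  [on edge]
    (5,3)@(11, 7): e=[9,-13,32] → ·
    (7,3)@(15, 7): e=[1,11,16] → #
    (8,3)@(17, 7): e=[-3,23,8] → ·
    (9,3)@(19, 7): e=[-7,35,0] → ·  [on edge]
  covered (2 px):
    · · · · · · · · · · · ·
    · · · · · · · · · · · ·
    · · · · · # · · · · · ·
    · · · · · · · # · · · ·

Z-buffer (winner per pixel, '.' = empty):
  . . . . . . . . . . . .
  . . . . . . . 0 0 0 . .
  . . 0 0 0 2 0 0 . . . .
  . . 0 0 0 0 . 2 . . . .

Result: 2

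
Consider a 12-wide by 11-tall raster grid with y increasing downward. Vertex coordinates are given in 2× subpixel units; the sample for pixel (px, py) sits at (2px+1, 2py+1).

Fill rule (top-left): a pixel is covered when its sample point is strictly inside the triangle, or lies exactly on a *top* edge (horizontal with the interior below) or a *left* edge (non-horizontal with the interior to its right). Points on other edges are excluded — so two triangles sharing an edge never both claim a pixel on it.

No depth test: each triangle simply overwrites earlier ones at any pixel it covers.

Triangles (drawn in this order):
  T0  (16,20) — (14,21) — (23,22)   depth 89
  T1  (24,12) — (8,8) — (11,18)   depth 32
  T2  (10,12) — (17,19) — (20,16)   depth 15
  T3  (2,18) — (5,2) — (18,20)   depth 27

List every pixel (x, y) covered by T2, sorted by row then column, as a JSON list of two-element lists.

T0:
  2·area = 11  (B↔C swapped to make it positive)
  edge (16, 20)→(23, 22): d=(7,2) right/bottom  bias=-1
  edge (23, 22)→(14, 21): d=(-9,-1) top-left  bias=+0
  edge (14, 21)→(16, 20): d=(2,-1) top-left  bias=+0
    (7,10)@(15, 21): e=[9,1,1] → █
    (8,10)@(17, 21): e=[5,3,3] → █
    (9,10)@(19, 21): e=[1,5,5] → █
    (10,10)@(21, 21): e=[-3,7,7] → ·
  covered (3 px):
    · · · · · · · · · · · ·
    · · · · · · · · · · · ·
    · · · · · · · · · · · ·
    · · · · · · · · · · · ·
    · · · · · · · · · · · ·
    · · · · · · · · · · · ·
    · · · · · · · · · · · ·
    · · · · · · · · · · · ·
    · · · · · · · · · · · ·
    · · · · · · · · · · · ·
    · · · · · · · █ █ █ · ·
T1:
  2·area = 148  (B↔C swapped to make it positive)
  edge (24, 12)→(11, 18): d=(-13,6) right/bottom  bias=-1
  edge (11, 18)→(8, 8): d=(-3,-10) top-left  bias=+0
  edge (8, 8)→(24, 12): d=(16,4) right/bottom  bias=-1
    (4,4)@(9, 9): e=[129,7,12] → █
    (5,4)@(11, 9): e=[117,27,4] → █
    (6,4)@(13, 9): e=[105,47,-4] → ·
    (4,5)@(9, 11): e=[103,1,44] → █
    (6,5)@(13, 11): e=[79,41,28] → █
    (7,5)@(15, 11): e=[67,61,20] → █
    (8,5)@(17, 11): e=[55,81,12] → █
    (9,5)@(19, 11): e=[43,101,4] → █
    (10,5)@(21, 11): e=[31,121,-4] → ·
    (4,6)@(9, 13): e=[77,-5,76] → ·
    (5,6)@(11, 13): e=[65,15,68] → █
    (10,6)@(21, 13): e=[5,115,28] → █
  covered (20 px):
    · · · · · · · · · · · ·
    · · · · · · · · · · · ·
    · · · · · · · · · · · ·
    · · · · · · · · · · · ·
    · · · · █ █ · · · · · ·
    · · · · █ █ █ █ █ █ · ·
    · · · · · █ █ █ █ █ █ ·
    · · · · · █ █ █ █ · · ·
    · · · · · █ █ · · · · ·
    · · · · · · · · · · · ·
    · · · · · · · · · · · ·
T2:
  2·area = 42  (B↔C swapped to make it positive)
  edge (10, 12)→(20, 16): d=(10,4) right/bottom  bias=-1
  edge (20, 16)→(17, 19): d=(-3,3) right/bottom  bias=-1
  edge (17, 19)→(10, 12): d=(-7,-7) top-left  bias=+0
    (0,1)@(1, 3): e=[-54,96,0] → ·  [on edge]
    (1,2)@(3, 5): e=[-42,84,0] → ·  [on edge]
    (2,3)@(5, 7): e=[-30,72,0] → ·  [on edge]
    (3,4)@(7, 9): e=[-18,60,0] → ·  [on edge]
    (4,5)@(9, 11): e=[-6,48,0] → ·  [on edge]
    (5,6)@(11, 13): e=[6,36,0] → █  [on edge]
    (6,6)@(13, 13): e=[-2,30,14] → ·
    (11,6)@(23, 13): e=[-42,0,84] → ·  [on edge]
    (5,7)@(11, 15): e=[26,30,-14] → ·
    (6,7)@(13, 15): e=[18,24,0] → █  [on edge]
    (7,7)@(15, 15): e=[10,18,14] → █
    (8,7)@(17, 15): e=[2,12,28] → █
    (10,7)@(21, 15): e=[-14,0,56] → ·  [on edge]
    (7,8)@(15, 17): e=[30,12,0] → █  [on edge]
    (9,8)@(19, 17): e=[14,0,28] → ·  [on edge]
    (8,9)@(17, 19): e=[42,0,0] → ·  [on edge]
    (7,10)@(15, 21): e=[70,0,-28] → ·  [on edge]
    (9,10)@(19, 21): e=[54,-12,0] → ·  [on edge]
  covered (6 px):
    · · · · · · · · · · · ·
    · · · · · · · · · · · ·
    · · · · · · · · · · · ·
    · · · · · · · · · · · ·
    · · · · · · · · · · · ·
    · · · · · · · · · · · ·
    · · · · · █ · · · · · ·
    · · · · · · █ █ █ · · ·
    · · · · · · · █ █ · · ·
    · · · · · · · · · · · ·
    · · · · · · · · · · · ·
T3:
  2·area = 262
  edge (2, 18)→(5, 2): d=(3,-16) top-left  bias=+0
  edge (5, 2)→(18, 20): d=(13,18) right/bottom  bias=-1
  edge (18, 20)→(2, 18): d=(-16,-2) top-left  bias=+0
    (2,1)@(5, 3): e=[3,13,246] → █
    (3,1)@(7, 3): e=[35,-23,250] → ·
    (2,2)@(5, 5): e=[9,39,214] → █
    (3,2)@(7, 5): e=[41,3,218] → █
    (4,2)@(9, 5): e=[73,-33,222] → ·
    (2,3)@(5, 7): e=[15,65,182] → █
    (4,3)@(9, 7): e=[79,-7,190] → ·
    (2,4)@(5, 9): e=[21,91,150] → █
    (4,4)@(9, 9): e=[85,19,158] → █
    (5,4)@(11, 9): e=[117,-17,162] → ·
    (2,5)@(5, 11): e=[27,117,118] → █
    (5,5)@(11, 11): e=[123,9,130] → █
  covered (34 px):
    · · · · · · · · · · · ·
    · · █ · · · · · · · · ·
    · · █ █ · · · · · · · ·
    · · █ █ · · · · · · · ·
    · · █ █ █ · · · · · · ·
    · · █ █ █ █ · · · · · ·
    · █ █ █ █ █ · · · · · ·
    · █ █ █ █ █ █ · · · · ·
    · █ █ █ █ █ █ █ · · · ·
    · · · · · █ █ █ █ · · ·
    · · · · · · · · · · · ·

Final: [[5,6],[6,7],[7,7],[8,7],[7,8],[8,8]]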